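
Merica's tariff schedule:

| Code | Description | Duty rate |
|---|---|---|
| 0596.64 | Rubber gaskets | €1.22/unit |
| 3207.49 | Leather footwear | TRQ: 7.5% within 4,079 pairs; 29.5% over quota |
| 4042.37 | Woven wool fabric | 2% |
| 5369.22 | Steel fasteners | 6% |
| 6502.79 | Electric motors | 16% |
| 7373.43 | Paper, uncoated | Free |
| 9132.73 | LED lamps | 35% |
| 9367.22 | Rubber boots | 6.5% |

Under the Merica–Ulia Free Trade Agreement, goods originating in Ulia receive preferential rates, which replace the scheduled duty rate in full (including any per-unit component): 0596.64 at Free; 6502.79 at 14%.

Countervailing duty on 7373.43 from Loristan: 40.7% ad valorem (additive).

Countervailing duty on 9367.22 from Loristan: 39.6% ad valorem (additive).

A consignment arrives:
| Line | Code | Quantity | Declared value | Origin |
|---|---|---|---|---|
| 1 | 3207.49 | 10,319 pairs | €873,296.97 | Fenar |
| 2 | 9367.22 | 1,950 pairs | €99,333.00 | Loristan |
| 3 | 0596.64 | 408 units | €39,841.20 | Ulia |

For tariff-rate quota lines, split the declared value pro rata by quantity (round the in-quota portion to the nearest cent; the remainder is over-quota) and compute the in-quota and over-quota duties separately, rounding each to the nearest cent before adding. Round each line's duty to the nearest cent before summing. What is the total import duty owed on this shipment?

Line 1 (3207.49, Fenar, 10,319 pairs, €873,296.97):
Code 3207.49 is under a tariff-rate quota (threshold 4,079 pairs). In-quota: 4,079 pairs at 7.5%; over-quota: 6,240 pairs at 29.5%.
Pro-rata value split: in-quota = €873,296.97 × 4,079/10,319 = €345,205.77; over-quota = €873,296.97 − €345,205.77 = €528,091.20.
In-quota duty = €345,205.77 × 7.5% = €25,890.43. Over-quota duty = €528,091.20 × 29.5% = €155,786.90.
Line duty = €25,890.43 + €155,786.90 = €181,677.33.
Line 2 (9367.22, Loristan, 1,950 pairs, €99,333.00):
Base rate for 9367.22 is 6.5%.
Additional duty on 9367.22 from Loristan: +39.6%. Applied ad valorem rate: 6.5% + 39.6% = 46.1%.
Duty = €99,333.00 × 46.1% = €45,792.51.
Line 3 (0596.64, Ulia, 408 units, €39,841.20):
Base rate for 0596.64 is €1.22/unit.
Origin Ulia qualifies under the Merica–Ulia agreement and 0596.64 is covered: preferential rate Free applies instead.
Duty = €39,841.20 × 0% = €0.00.
Total = €181,677.33 + €45,792.51 + €0.00 = €227,469.84.

€227,469.84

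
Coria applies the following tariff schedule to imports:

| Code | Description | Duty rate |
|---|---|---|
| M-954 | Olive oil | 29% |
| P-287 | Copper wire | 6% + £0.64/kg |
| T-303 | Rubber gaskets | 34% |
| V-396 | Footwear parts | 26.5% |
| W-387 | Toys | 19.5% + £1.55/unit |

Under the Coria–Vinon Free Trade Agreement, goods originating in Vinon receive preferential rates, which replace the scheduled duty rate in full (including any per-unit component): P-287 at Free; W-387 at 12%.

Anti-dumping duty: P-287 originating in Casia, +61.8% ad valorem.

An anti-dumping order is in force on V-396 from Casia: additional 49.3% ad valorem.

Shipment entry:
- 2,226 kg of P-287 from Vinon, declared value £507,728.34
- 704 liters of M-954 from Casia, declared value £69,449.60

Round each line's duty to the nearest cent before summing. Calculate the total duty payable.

£20,140.38

Line 1 (P-287, Vinon, 2,226 kg, £507,728.34):
Base rate for P-287 is 6% + £0.64/kg.
Origin Vinon qualifies under the Coria–Vinon agreement and P-287 is covered: preferential rate Free applies instead.
The additional-duty order on P-287 targets Casia, not Vinon; it does not apply.
Duty = £507,728.34 × 0% = £0.00.
Line 2 (M-954, Casia, 704 liters, £69,449.60):
Base rate for M-954 is 29%.
Duty = £69,449.60 × 29% = £20,140.38.
Total = £0.00 + £20,140.38 = £20,140.38.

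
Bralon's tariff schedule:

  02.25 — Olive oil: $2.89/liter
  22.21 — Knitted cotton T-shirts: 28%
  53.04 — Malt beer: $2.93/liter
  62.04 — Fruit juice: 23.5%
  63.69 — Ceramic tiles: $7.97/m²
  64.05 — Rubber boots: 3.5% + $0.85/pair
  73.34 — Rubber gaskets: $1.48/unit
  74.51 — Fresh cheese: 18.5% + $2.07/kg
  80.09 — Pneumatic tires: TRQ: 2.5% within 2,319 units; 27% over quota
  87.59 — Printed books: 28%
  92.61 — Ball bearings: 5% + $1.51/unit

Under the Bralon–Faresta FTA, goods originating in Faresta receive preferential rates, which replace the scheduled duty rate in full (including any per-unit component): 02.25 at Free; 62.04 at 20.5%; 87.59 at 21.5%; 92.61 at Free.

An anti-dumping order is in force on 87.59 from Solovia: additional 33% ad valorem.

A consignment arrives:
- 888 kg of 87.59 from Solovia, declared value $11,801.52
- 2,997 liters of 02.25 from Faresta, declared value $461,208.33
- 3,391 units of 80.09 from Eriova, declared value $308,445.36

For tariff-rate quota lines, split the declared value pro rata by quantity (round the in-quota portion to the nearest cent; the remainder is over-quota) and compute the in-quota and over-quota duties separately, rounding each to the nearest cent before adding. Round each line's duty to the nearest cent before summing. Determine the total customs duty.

Line 1 (87.59, Solovia, 888 kg, $11,801.52):
Base rate for 87.59 is 28%.
87.59 has an FTA preferential rate, but origin Solovia is not Faresta; base rate stands.
Additional duty on 87.59 from Solovia: +33%. Applied ad valorem rate: 28% + 33% = 61%.
Duty = $11,801.52 × 61% = $7,198.93.
Line 2 (02.25, Faresta, 2,997 liters, $461,208.33):
Base rate for 02.25 is $2.89/liter.
Origin Faresta qualifies under the Bralon–Faresta agreement and 02.25 is covered: preferential rate Free applies instead.
Duty = $461,208.33 × 0% = $0.00.
Line 3 (80.09, Eriova, 3,391 units, $308,445.36):
Code 80.09 is under a tariff-rate quota (threshold 2,319 units). In-quota: 2,319 units at 2.5%; over-quota: 1,072 units at 27%.
Pro-rata value split: in-quota = $308,445.36 × 2,319/3,391 = $210,936.24; over-quota = $308,445.36 − $210,936.24 = $97,509.12.
In-quota duty = $210,936.24 × 2.5% = $5,273.41. Over-quota duty = $97,509.12 × 27% = $26,327.46.
Line duty = $5,273.41 + $26,327.46 = $31,600.87.
Total = $7,198.93 + $0.00 + $31,600.87 = $38,799.80.

$38,799.80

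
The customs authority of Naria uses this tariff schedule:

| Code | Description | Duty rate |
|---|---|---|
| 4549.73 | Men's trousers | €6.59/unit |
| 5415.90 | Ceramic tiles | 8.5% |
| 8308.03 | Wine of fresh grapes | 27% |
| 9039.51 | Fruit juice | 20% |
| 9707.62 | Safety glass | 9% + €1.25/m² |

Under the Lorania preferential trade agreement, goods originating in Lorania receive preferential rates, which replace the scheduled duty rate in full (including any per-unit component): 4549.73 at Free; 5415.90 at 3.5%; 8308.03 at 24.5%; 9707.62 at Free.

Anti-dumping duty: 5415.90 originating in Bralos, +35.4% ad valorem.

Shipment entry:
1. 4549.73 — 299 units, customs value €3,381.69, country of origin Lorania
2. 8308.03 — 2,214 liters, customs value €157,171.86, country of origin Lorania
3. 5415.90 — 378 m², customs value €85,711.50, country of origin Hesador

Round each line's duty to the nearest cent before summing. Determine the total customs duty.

Line 1 (4549.73, Lorania, 299 units, €3,381.69):
Base rate for 4549.73 is €6.59/unit.
Origin Lorania qualifies under the Naria–Lorania agreement and 4549.73 is covered: preferential rate Free applies instead.
Duty = €3,381.69 × 0% = €0.00.
Line 2 (8308.03, Lorania, 2,214 liters, €157,171.86):
Base rate for 8308.03 is 27%.
Origin Lorania qualifies under the Naria–Lorania agreement and 8308.03 is covered: preferential rate 24.5% applies instead.
Duty = €157,171.86 × 24.5% = €38,507.11.
Line 3 (5415.90, Hesador, 378 m², €85,711.50):
Base rate for 5415.90 is 8.5%.
5415.90 has an FTA preferential rate, but origin Hesador is not Lorania; base rate stands.
The additional-duty order on 5415.90 targets Bralos, not Hesador; it does not apply.
Duty = €85,711.50 × 8.5% = €7,285.48.
Total = €0.00 + €38,507.11 + €7,285.48 = €45,792.59.

€45,792.59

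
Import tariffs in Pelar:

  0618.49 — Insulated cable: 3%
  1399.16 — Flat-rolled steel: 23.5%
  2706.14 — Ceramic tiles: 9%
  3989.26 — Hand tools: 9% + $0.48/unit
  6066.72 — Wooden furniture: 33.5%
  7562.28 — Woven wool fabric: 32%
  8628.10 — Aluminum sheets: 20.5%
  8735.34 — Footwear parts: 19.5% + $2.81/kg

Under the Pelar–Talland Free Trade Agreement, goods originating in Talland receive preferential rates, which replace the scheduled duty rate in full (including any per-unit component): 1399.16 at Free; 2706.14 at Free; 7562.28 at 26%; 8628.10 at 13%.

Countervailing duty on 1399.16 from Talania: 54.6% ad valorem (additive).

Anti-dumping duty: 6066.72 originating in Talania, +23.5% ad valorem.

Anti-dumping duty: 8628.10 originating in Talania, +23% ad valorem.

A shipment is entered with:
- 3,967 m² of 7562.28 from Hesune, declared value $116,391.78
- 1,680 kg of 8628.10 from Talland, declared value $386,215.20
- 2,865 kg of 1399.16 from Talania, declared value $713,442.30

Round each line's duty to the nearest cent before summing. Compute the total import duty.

Line 1 (7562.28, Hesune, 3,967 m², $116,391.78):
Base rate for 7562.28 is 32%.
7562.28 has an FTA preferential rate, but origin Hesune is not Talland; base rate stands.
Duty = $116,391.78 × 32% = $37,245.37.
Line 2 (8628.10, Talland, 1,680 kg, $386,215.20):
Base rate for 8628.10 is 20.5%.
Origin Talland qualifies under the Pelar–Talland agreement and 8628.10 is covered: preferential rate 13% applies instead.
The additional-duty order on 8628.10 targets Talania, not Talland; it does not apply.
Duty = $386,215.20 × 13% = $50,207.98.
Line 3 (1399.16, Talania, 2,865 kg, $713,442.30):
Base rate for 1399.16 is 23.5%.
1399.16 has an FTA preferential rate, but origin Talania is not Talland; base rate stands.
Additional duty on 1399.16 from Talania: +54.6%. Applied ad valorem rate: 23.5% + 54.6% = 78.1%.
Duty = $713,442.30 × 78.1% = $557,198.44.
Total = $37,245.37 + $50,207.98 + $557,198.44 = $644,651.79.

$644,651.79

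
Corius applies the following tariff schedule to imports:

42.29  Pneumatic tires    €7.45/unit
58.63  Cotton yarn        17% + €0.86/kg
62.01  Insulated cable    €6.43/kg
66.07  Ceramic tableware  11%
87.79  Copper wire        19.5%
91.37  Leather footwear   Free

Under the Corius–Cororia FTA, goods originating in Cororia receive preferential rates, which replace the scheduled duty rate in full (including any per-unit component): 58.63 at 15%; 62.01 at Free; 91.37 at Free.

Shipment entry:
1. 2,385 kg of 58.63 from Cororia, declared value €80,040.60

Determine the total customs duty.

€12,006.09

Line 1 (58.63, Cororia, 2,385 kg, €80,040.60):
Base rate for 58.63 is 17% + €0.86/kg.
Origin Cororia qualifies under the Corius–Cororia agreement and 58.63 is covered: preferential rate 15% applies instead.
Duty = €80,040.60 × 15% = €12,006.09.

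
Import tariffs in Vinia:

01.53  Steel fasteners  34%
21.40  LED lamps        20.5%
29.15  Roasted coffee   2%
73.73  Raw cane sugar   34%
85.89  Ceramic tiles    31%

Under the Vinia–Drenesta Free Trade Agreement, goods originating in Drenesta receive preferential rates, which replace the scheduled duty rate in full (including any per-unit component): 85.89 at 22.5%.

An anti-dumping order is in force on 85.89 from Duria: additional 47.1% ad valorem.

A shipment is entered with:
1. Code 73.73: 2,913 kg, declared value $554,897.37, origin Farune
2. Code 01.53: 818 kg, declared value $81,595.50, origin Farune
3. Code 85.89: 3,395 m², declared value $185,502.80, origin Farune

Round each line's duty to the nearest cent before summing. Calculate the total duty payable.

$273,913.45

Line 1 (73.73, Farune, 2,913 kg, $554,897.37):
Base rate for 73.73 is 34%.
Duty = $554,897.37 × 34% = $188,665.11.
Line 2 (01.53, Farune, 818 kg, $81,595.50):
Base rate for 01.53 is 34%.
Duty = $81,595.50 × 34% = $27,742.47.
Line 3 (85.89, Farune, 3,395 m², $185,502.80):
Base rate for 85.89 is 31%.
85.89 has an FTA preferential rate, but origin Farune is not Drenesta; base rate stands.
The additional-duty order on 85.89 targets Duria, not Farune; it does not apply.
Duty = $185,502.80 × 31% = $57,505.87.
Total = $188,665.11 + $27,742.47 + $57,505.87 = $273,913.45.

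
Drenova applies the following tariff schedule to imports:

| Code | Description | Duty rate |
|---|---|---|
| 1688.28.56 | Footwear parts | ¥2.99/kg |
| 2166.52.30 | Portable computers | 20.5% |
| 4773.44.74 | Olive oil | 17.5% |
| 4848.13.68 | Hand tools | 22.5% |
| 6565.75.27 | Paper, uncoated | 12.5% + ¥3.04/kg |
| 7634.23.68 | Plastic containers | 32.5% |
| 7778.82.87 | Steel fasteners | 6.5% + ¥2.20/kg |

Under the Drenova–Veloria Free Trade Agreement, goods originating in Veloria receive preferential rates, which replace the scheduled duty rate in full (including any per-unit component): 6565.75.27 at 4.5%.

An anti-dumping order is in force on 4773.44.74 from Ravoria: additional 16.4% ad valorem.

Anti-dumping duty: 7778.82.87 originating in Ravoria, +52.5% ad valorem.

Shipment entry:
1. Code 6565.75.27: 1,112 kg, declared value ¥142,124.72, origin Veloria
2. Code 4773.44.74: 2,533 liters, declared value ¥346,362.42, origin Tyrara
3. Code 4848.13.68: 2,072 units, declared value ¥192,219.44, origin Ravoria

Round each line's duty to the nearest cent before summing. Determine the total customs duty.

Line 1 (6565.75.27, Veloria, 1,112 kg, ¥142,124.72):
Base rate for 6565.75.27 is 12.5% + ¥3.04/kg.
Origin Veloria qualifies under the Drenova–Veloria agreement and 6565.75.27 is covered: preferential rate 4.5% applies instead.
Duty = ¥142,124.72 × 4.5% = ¥6,395.61.
Line 2 (4773.44.74, Tyrara, 2,533 liters, ¥346,362.42):
Base rate for 4773.44.74 is 17.5%.
The additional-duty order on 4773.44.74 targets Ravoria, not Tyrara; it does not apply.
Duty = ¥346,362.42 × 17.5% = ¥60,613.42.
Line 3 (4848.13.68, Ravoria, 2,072 units, ¥192,219.44):
Base rate for 4848.13.68 is 22.5%.
Duty = ¥192,219.44 × 22.5% = ¥43,249.37.
Total = ¥6,395.61 + ¥60,613.42 + ¥43,249.37 = ¥110,258.40.

¥110,258.40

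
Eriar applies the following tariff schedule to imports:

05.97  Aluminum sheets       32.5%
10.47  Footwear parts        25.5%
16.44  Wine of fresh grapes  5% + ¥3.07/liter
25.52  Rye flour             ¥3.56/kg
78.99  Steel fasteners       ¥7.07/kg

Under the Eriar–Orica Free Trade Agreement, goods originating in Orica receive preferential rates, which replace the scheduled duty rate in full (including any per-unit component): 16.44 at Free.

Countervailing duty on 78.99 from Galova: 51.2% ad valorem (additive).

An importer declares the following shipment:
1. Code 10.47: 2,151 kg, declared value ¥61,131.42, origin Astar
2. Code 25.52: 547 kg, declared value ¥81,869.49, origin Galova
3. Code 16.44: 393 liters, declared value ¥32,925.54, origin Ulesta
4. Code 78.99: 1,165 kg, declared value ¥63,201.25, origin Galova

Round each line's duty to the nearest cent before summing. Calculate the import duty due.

¥60,984.21

Line 1 (10.47, Astar, 2,151 kg, ¥61,131.42):
Base rate for 10.47 is 25.5%.
Duty = ¥61,131.42 × 25.5% = ¥15,588.51.
Line 2 (25.52, Galova, 547 kg, ¥81,869.49):
Base rate for 25.52 is ¥3.56/kg.
Duty = 547 × ¥3.56 = ¥1,947.32.
Line 3 (16.44, Ulesta, 393 liters, ¥32,925.54):
Base rate for 16.44 is 5% + ¥3.07/liter.
16.44 has an FTA preferential rate, but origin Ulesta is not Orica; base rate stands.
Duty = ¥32,925.54 × 5% + 393 × ¥3.07 = ¥2,852.79.
Line 4 (78.99, Galova, 1,165 kg, ¥63,201.25):
Base rate for 78.99 is ¥7.07/kg.
Additional duty on 78.99 from Galova: +51.2% ad valorem. Applied ad valorem rate = 51.2%.
Duty = ¥63,201.25 × 51.2% + 1,165 × ¥7.07 = ¥40,595.59.
Total = ¥15,588.51 + ¥1,947.32 + ¥2,852.79 + ¥40,595.59 = ¥60,984.21.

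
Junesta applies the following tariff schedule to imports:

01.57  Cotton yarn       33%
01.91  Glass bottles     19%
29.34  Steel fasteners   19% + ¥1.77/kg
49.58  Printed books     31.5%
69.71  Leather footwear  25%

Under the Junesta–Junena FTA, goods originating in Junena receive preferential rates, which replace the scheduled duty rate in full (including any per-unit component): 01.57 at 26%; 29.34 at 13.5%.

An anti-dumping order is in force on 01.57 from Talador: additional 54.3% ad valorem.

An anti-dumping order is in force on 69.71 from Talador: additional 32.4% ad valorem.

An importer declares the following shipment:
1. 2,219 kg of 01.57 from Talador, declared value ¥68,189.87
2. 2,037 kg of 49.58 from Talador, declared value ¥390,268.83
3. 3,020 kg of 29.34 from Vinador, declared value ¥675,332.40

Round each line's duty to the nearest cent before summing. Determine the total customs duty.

Line 1 (01.57, Talador, 2,219 kg, ¥68,189.87):
Base rate for 01.57 is 33%.
01.57 has an FTA preferential rate, but origin Talador is not Junena; base rate stands.
Additional duty on 01.57 from Talador: +54.3%. Applied ad valorem rate: 33% + 54.3% = 87.3%.
Duty = ¥68,189.87 × 87.3% = ¥59,529.76.
Line 2 (49.58, Talador, 2,037 kg, ¥390,268.83):
Base rate for 49.58 is 31.5%.
Duty = ¥390,268.83 × 31.5% = ¥122,934.68.
Line 3 (29.34, Vinador, 3,020 kg, ¥675,332.40):
Base rate for 29.34 is 19% + ¥1.77/kg.
29.34 has an FTA preferential rate, but origin Vinador is not Junena; base rate stands.
Duty = ¥675,332.40 × 19% + 3,020 × ¥1.77 = ¥133,658.56.
Total = ¥59,529.76 + ¥122,934.68 + ¥133,658.56 = ¥316,123.00.

¥316,123.00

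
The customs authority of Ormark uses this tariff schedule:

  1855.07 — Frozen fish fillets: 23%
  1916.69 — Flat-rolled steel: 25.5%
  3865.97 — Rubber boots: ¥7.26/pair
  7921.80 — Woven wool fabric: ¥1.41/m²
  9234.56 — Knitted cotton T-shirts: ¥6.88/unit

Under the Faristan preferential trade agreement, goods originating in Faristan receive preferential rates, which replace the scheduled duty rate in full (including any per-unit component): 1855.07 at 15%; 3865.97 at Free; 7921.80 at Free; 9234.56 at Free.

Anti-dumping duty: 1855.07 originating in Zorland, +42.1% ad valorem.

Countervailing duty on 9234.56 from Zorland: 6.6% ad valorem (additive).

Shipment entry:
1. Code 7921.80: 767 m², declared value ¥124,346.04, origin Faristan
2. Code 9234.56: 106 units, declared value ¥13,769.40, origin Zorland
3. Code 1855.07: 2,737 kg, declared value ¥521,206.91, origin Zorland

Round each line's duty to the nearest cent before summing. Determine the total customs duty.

¥340,943.76

Line 1 (7921.80, Faristan, 767 m², ¥124,346.04):
Base rate for 7921.80 is ¥1.41/m².
Origin Faristan qualifies under the Ormark–Faristan agreement and 7921.80 is covered: preferential rate Free applies instead.
Duty = ¥124,346.04 × 0% = ¥0.00.
Line 2 (9234.56, Zorland, 106 units, ¥13,769.40):
Base rate for 9234.56 is ¥6.88/unit.
9234.56 has an FTA preferential rate, but origin Zorland is not Faristan; base rate stands.
Additional duty on 9234.56 from Zorland: +6.6% ad valorem. Applied ad valorem rate = 6.6%.
Duty = ¥13,769.40 × 6.6% + 106 × ¥6.88 = ¥1,638.06.
Line 3 (1855.07, Zorland, 2,737 kg, ¥521,206.91):
Base rate for 1855.07 is 23%.
1855.07 has an FTA preferential rate, but origin Zorland is not Faristan; base rate stands.
Additional duty on 1855.07 from Zorland: +42.1%. Applied ad valorem rate: 23% + 42.1% = 65.1%.
Duty = ¥521,206.91 × 65.1% = ¥339,305.70.
Total = ¥0.00 + ¥1,638.06 + ¥339,305.70 = ¥340,943.76.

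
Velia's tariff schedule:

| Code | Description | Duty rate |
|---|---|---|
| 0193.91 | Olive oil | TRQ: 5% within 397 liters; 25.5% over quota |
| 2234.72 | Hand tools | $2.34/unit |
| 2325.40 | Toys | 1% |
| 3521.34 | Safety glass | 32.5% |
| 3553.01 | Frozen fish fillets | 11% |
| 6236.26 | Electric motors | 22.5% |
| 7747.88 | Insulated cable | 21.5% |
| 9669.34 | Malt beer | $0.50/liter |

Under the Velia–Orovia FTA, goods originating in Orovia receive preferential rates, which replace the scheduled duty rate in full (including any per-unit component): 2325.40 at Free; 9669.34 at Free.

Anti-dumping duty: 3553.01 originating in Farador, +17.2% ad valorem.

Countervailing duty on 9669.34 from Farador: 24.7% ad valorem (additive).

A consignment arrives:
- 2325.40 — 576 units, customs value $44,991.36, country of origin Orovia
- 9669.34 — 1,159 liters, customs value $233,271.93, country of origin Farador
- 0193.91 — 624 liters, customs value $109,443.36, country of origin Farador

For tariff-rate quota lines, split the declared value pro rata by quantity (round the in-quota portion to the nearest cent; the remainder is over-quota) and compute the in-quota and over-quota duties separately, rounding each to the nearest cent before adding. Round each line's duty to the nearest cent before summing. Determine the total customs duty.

Line 1 (2325.40, Orovia, 576 units, $44,991.36):
Base rate for 2325.40 is 1%.
Origin Orovia qualifies under the Velia–Orovia agreement and 2325.40 is covered: preferential rate Free applies instead.
Duty = $44,991.36 × 0% = $0.00.
Line 2 (9669.34, Farador, 1,159 liters, $233,271.93):
Base rate for 9669.34 is $0.50/liter.
9669.34 has an FTA preferential rate, but origin Farador is not Orovia; base rate stands.
Additional duty on 9669.34 from Farador: +24.7% ad valorem. Applied ad valorem rate = 24.7%.
Duty = $233,271.93 × 24.7% + 1,159 × $0.50 = $58,197.67.
Line 3 (0193.91, Farador, 624 liters, $109,443.36):
Code 0193.91 is under a tariff-rate quota (threshold 397 liters). In-quota: 397 liters at 5%; over-quota: 227 liters at 25.5%.
Pro-rata value split: in-quota = $109,443.36 × 397/624 = $69,629.83; over-quota = $109,443.36 − $69,629.83 = $39,813.53.
In-quota duty = $69,629.83 × 5% = $3,481.49. Over-quota duty = $39,813.53 × 25.5% = $10,152.45.
Line duty = $3,481.49 + $10,152.45 = $13,633.94.
Total = $0.00 + $58,197.67 + $13,633.94 = $71,831.61.

$71,831.61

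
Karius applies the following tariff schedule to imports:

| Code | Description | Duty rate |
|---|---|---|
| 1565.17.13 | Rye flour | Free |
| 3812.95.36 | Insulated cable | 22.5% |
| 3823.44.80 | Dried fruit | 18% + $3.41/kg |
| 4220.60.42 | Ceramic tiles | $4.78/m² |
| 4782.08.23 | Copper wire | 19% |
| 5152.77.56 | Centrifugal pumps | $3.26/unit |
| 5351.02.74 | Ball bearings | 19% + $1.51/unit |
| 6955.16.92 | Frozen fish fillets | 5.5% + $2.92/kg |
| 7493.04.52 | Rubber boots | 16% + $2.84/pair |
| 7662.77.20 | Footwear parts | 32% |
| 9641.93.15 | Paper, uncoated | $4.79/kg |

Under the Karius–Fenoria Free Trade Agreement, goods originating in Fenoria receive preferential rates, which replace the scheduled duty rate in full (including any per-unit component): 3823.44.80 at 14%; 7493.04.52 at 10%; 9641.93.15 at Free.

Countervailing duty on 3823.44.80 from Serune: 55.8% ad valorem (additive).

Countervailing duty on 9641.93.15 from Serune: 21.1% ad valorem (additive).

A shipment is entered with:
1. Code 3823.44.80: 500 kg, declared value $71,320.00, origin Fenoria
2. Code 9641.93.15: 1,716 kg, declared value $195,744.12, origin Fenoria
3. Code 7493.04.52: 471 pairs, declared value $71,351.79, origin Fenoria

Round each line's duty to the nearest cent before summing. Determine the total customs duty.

Line 1 (3823.44.80, Fenoria, 500 kg, $71,320.00):
Base rate for 3823.44.80 is 18% + $3.41/kg.
Origin Fenoria qualifies under the Karius–Fenoria agreement and 3823.44.80 is covered: preferential rate 14% applies instead.
The additional-duty order on 3823.44.80 targets Serune, not Fenoria; it does not apply.
Duty = $71,320.00 × 14% = $9,984.80.
Line 2 (9641.93.15, Fenoria, 1,716 kg, $195,744.12):
Base rate for 9641.93.15 is $4.79/kg.
Origin Fenoria qualifies under the Karius–Fenoria agreement and 9641.93.15 is covered: preferential rate Free applies instead.
The additional-duty order on 9641.93.15 targets Serune, not Fenoria; it does not apply.
Duty = $195,744.12 × 0% = $0.00.
Line 3 (7493.04.52, Fenoria, 471 pairs, $71,351.79):
Base rate for 7493.04.52 is 16% + $2.84/pair.
Origin Fenoria qualifies under the Karius–Fenoria agreement and 7493.04.52 is covered: preferential rate 10% applies instead.
Duty = $71,351.79 × 10% = $7,135.18.
Total = $9,984.80 + $0.00 + $7,135.18 = $17,119.98.

$17,119.98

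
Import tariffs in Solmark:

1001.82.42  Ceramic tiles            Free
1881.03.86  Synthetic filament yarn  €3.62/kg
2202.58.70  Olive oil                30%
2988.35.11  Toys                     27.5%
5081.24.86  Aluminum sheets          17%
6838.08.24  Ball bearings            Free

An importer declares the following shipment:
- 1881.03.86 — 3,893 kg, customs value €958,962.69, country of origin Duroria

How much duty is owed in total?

Line 1 (1881.03.86, Duroria, 3,893 kg, €958,962.69):
Base rate for 1881.03.86 is €3.62/kg.
Duty = 3,893 × €3.62 = €14,092.66.

€14,092.66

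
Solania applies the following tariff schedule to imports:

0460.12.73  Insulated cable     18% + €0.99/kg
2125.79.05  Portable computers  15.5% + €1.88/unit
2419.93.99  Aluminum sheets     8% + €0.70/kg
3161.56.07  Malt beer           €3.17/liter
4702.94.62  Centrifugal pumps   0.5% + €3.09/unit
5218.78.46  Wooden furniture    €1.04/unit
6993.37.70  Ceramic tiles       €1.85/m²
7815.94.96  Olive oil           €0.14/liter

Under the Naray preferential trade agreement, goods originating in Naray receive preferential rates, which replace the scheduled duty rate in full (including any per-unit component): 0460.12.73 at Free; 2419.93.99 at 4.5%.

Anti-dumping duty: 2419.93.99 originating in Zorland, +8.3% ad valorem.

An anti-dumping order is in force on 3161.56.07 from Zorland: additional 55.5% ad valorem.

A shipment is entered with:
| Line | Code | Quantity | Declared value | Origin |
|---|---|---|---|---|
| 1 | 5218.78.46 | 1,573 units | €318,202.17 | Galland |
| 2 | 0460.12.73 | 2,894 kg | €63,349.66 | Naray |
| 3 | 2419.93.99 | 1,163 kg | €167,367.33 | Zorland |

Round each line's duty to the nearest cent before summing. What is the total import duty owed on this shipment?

Line 1 (5218.78.46, Galland, 1,573 units, €318,202.17):
Base rate for 5218.78.46 is €1.04/unit.
Duty = 1,573 × €1.04 = €1,635.92.
Line 2 (0460.12.73, Naray, 2,894 kg, €63,349.66):
Base rate for 0460.12.73 is 18% + €0.99/kg.
Origin Naray qualifies under the Solania–Naray agreement and 0460.12.73 is covered: preferential rate Free applies instead.
Duty = €63,349.66 × 0% = €0.00.
Line 3 (2419.93.99, Zorland, 1,163 kg, €167,367.33):
Base rate for 2419.93.99 is 8% + €0.70/kg.
2419.93.99 has an FTA preferential rate, but origin Zorland is not Naray; base rate stands.
Additional duty on 2419.93.99 from Zorland: +8.3%. Applied ad valorem rate: 8% + 8.3% = 16.3%.
Duty = €167,367.33 × 16.3% + 1,163 × €0.70 = €28,094.97.
Total = €1,635.92 + €0.00 + €28,094.97 = €29,730.89.

€29,730.89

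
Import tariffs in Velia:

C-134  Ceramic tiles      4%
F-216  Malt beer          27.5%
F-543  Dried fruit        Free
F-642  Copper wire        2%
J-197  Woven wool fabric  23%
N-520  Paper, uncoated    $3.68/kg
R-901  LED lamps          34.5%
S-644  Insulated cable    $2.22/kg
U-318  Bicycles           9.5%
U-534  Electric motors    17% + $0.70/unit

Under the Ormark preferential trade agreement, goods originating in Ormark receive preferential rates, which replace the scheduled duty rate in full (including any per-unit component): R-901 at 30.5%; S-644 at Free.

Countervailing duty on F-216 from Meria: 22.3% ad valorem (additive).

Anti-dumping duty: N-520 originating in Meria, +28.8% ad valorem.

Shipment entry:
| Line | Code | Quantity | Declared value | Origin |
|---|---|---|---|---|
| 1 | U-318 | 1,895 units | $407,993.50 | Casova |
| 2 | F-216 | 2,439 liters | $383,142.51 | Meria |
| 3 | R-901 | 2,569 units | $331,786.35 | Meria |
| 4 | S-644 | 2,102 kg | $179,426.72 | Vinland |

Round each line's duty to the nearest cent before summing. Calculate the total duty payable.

$348,697.08

Line 1 (U-318, Casova, 1,895 units, $407,993.50):
Base rate for U-318 is 9.5%.
Duty = $407,993.50 × 9.5% = $38,759.38.
Line 2 (F-216, Meria, 2,439 liters, $383,142.51):
Base rate for F-216 is 27.5%.
Additional duty on F-216 from Meria: +22.3%. Applied ad valorem rate: 27.5% + 22.3% = 49.8%.
Duty = $383,142.51 × 49.8% = $190,804.97.
Line 3 (R-901, Meria, 2,569 units, $331,786.35):
Base rate for R-901 is 34.5%.
R-901 has an FTA preferential rate, but origin Meria is not Ormark; base rate stands.
Duty = $331,786.35 × 34.5% = $114,466.29.
Line 4 (S-644, Vinland, 2,102 kg, $179,426.72):
Base rate for S-644 is $2.22/kg.
S-644 has an FTA preferential rate, but origin Vinland is not Ormark; base rate stands.
Duty = 2,102 × $2.22 = $4,666.44.
Total = $38,759.38 + $190,804.97 + $114,466.29 + $4,666.44 = $348,697.08.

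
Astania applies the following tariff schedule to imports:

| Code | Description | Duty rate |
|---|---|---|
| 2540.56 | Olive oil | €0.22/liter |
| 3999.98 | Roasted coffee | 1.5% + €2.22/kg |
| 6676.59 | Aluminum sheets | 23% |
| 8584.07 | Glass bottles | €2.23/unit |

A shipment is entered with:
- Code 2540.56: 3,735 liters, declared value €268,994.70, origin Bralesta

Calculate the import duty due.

Line 1 (2540.56, Bralesta, 3,735 liters, €268,994.70):
Base rate for 2540.56 is €0.22/liter.
Duty = 3,735 × €0.22 = €821.70.

€821.70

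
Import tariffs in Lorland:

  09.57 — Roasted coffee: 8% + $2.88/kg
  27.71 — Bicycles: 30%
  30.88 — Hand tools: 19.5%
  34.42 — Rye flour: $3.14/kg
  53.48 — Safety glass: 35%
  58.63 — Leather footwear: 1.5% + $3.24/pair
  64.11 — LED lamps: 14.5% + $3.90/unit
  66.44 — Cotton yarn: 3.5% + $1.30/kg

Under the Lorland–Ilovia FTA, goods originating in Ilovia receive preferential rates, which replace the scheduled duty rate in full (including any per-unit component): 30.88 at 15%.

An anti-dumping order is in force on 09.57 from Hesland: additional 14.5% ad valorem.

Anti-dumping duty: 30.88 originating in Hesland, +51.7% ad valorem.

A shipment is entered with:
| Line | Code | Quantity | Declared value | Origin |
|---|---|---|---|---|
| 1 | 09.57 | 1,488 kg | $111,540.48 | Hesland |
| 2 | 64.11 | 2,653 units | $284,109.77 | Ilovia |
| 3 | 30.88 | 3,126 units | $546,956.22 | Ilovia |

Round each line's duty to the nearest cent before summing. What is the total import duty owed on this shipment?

$162,968.10

Line 1 (09.57, Hesland, 1,488 kg, $111,540.48):
Base rate for 09.57 is 8% + $2.88/kg.
Additional duty on 09.57 from Hesland: +14.5%. Applied ad valorem rate: 8% + 14.5% = 22.5%.
Duty = $111,540.48 × 22.5% + 1,488 × $2.88 = $29,382.05.
Line 2 (64.11, Ilovia, 2,653 units, $284,109.77):
Base rate for 64.11 is 14.5% + $3.90/unit.
Origin Ilovia is the FTA partner but 64.11 is not on the preference list; base rate stands.
Duty = $284,109.77 × 14.5% + 2,653 × $3.90 = $51,542.62.
Line 3 (30.88, Ilovia, 3,126 units, $546,956.22):
Base rate for 30.88 is 19.5%.
Origin Ilovia qualifies under the Lorland–Ilovia agreement and 30.88 is covered: preferential rate 15% applies instead.
The additional-duty order on 30.88 targets Hesland, not Ilovia; it does not apply.
Duty = $546,956.22 × 15% = $82,043.43.
Total = $29,382.05 + $51,542.62 + $82,043.43 = $162,968.10.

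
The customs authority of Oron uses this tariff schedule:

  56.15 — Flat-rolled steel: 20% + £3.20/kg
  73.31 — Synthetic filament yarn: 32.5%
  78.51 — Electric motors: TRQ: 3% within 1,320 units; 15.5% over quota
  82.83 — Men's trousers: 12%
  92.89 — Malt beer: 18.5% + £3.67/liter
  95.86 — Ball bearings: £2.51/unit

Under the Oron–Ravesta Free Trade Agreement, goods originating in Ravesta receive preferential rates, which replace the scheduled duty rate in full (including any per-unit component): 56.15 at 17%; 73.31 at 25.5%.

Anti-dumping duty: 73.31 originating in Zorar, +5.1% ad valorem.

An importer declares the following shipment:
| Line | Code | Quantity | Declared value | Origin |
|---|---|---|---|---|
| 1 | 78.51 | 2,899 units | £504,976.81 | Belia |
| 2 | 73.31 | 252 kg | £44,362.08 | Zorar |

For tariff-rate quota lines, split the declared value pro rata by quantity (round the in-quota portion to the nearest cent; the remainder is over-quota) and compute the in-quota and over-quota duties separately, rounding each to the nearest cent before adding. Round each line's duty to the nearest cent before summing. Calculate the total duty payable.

£66,210.19

Line 1 (78.51, Belia, 2,899 units, £504,976.81):
Code 78.51 is under a tariff-rate quota (threshold 1,320 units). In-quota: 1,320 units at 3%; over-quota: 1,579 units at 15.5%.
Pro-rata value split: in-quota = £504,976.81 × 1,320/2,899 = £229,930.80; over-quota = £504,976.81 − £229,930.80 = £275,046.01.
In-quota duty = £229,930.80 × 3% = £6,897.92. Over-quota duty = £275,046.01 × 15.5% = £42,632.13.
Line duty = £6,897.92 + £42,632.13 = £49,530.05.
Line 2 (73.31, Zorar, 252 kg, £44,362.08):
Base rate for 73.31 is 32.5%.
73.31 has an FTA preferential rate, but origin Zorar is not Ravesta; base rate stands.
Additional duty on 73.31 from Zorar: +5.1%. Applied ad valorem rate: 32.5% + 5.1% = 37.6%.
Duty = £44,362.08 × 37.6% = £16,680.14.
Total = £49,530.05 + £16,680.14 = £66,210.19.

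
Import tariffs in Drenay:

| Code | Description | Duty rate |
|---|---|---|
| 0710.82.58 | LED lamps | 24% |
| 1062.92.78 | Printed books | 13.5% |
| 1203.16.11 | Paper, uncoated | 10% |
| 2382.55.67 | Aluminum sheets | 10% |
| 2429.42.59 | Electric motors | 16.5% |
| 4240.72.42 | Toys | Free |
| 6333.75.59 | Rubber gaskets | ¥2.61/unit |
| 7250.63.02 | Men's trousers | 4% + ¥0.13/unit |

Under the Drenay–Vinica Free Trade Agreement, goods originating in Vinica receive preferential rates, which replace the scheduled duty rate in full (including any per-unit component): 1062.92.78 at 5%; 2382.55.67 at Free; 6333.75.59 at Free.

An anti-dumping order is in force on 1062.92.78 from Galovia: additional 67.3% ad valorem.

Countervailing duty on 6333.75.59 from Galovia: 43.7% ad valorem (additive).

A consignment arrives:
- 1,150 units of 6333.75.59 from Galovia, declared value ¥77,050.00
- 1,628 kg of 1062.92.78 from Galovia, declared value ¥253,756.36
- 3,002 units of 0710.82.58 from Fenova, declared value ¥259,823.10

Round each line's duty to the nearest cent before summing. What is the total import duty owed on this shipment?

¥304,065.03

Line 1 (6333.75.59, Galovia, 1,150 units, ¥77,050.00):
Base rate for 6333.75.59 is ¥2.61/unit.
6333.75.59 has an FTA preferential rate, but origin Galovia is not Vinica; base rate stands.
Additional duty on 6333.75.59 from Galovia: +43.7% ad valorem. Applied ad valorem rate = 43.7%.
Duty = ¥77,050.00 × 43.7% + 1,150 × ¥2.61 = ¥36,672.35.
Line 2 (1062.92.78, Galovia, 1,628 kg, ¥253,756.36):
Base rate for 1062.92.78 is 13.5%.
1062.92.78 has an FTA preferential rate, but origin Galovia is not Vinica; base rate stands.
Additional duty on 1062.92.78 from Galovia: +67.3%. Applied ad valorem rate: 13.5% + 67.3% = 80.8%.
Duty = ¥253,756.36 × 80.8% = ¥205,035.14.
Line 3 (0710.82.58, Fenova, 3,002 units, ¥259,823.10):
Base rate for 0710.82.58 is 24%.
Duty = ¥259,823.10 × 24% = ¥62,357.54.
Total = ¥36,672.35 + ¥205,035.14 + ¥62,357.54 = ¥304,065.03.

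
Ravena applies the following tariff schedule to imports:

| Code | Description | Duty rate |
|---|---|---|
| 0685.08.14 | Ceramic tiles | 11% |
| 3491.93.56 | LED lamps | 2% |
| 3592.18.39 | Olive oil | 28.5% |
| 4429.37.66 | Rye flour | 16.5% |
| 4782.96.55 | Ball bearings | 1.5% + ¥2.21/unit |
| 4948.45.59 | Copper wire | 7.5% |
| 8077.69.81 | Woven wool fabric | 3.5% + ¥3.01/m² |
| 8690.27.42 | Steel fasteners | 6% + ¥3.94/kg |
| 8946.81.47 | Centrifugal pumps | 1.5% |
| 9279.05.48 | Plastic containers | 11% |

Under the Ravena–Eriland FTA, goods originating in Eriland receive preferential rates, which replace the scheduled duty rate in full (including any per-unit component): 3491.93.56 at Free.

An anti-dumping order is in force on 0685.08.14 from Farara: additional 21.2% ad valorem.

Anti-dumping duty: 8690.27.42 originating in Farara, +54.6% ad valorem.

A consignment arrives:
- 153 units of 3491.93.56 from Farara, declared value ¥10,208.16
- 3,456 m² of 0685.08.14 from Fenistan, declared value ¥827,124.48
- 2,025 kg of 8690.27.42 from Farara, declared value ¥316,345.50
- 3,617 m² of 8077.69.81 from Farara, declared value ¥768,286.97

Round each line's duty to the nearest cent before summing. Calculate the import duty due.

¥328,648.93

Line 1 (3491.93.56, Farara, 153 units, ¥10,208.16):
Base rate for 3491.93.56 is 2%.
3491.93.56 has an FTA preferential rate, but origin Farara is not Eriland; base rate stands.
Duty = ¥10,208.16 × 2% = ¥204.16.
Line 2 (0685.08.14, Fenistan, 3,456 m², ¥827,124.48):
Base rate for 0685.08.14 is 11%.
The additional-duty order on 0685.08.14 targets Farara, not Fenistan; it does not apply.
Duty = ¥827,124.48 × 11% = ¥90,983.69.
Line 3 (8690.27.42, Farara, 2,025 kg, ¥316,345.50):
Base rate for 8690.27.42 is 6% + ¥3.94/kg.
Additional duty on 8690.27.42 from Farara: +54.6%. Applied ad valorem rate: 6% + 54.6% = 60.6%.
Duty = ¥316,345.50 × 60.6% + 2,025 × ¥3.94 = ¥199,683.87.
Line 4 (8077.69.81, Farara, 3,617 m², ¥768,286.97):
Base rate for 8077.69.81 is 3.5% + ¥3.01/m².
Duty = ¥768,286.97 × 3.5% + 3,617 × ¥3.01 = ¥37,777.21.
Total = ¥204.16 + ¥90,983.69 + ¥199,683.87 + ¥37,777.21 = ¥328,648.93.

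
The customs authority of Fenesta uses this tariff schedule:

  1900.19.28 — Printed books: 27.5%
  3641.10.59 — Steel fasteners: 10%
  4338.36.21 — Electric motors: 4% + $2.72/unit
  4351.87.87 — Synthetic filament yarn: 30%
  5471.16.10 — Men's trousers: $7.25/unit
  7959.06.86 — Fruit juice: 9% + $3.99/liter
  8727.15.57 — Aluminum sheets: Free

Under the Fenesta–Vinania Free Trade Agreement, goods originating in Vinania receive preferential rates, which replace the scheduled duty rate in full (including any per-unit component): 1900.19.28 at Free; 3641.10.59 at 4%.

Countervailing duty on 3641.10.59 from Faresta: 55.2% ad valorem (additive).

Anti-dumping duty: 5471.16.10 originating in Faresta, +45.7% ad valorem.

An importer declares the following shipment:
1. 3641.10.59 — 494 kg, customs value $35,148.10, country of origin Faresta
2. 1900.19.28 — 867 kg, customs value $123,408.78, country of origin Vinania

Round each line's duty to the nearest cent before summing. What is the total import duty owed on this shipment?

Line 1 (3641.10.59, Faresta, 494 kg, $35,148.10):
Base rate for 3641.10.59 is 10%.
3641.10.59 has an FTA preferential rate, but origin Faresta is not Vinania; base rate stands.
Additional duty on 3641.10.59 from Faresta: +55.2%. Applied ad valorem rate: 10% + 55.2% = 65.2%.
Duty = $35,148.10 × 65.2% = $22,916.56.
Line 2 (1900.19.28, Vinania, 867 kg, $123,408.78):
Base rate for 1900.19.28 is 27.5%.
Origin Vinania qualifies under the Fenesta–Vinania agreement and 1900.19.28 is covered: preferential rate Free applies instead.
Duty = $123,408.78 × 0% = $0.00.
Total = $22,916.56 + $0.00 = $22,916.56.

$22,916.56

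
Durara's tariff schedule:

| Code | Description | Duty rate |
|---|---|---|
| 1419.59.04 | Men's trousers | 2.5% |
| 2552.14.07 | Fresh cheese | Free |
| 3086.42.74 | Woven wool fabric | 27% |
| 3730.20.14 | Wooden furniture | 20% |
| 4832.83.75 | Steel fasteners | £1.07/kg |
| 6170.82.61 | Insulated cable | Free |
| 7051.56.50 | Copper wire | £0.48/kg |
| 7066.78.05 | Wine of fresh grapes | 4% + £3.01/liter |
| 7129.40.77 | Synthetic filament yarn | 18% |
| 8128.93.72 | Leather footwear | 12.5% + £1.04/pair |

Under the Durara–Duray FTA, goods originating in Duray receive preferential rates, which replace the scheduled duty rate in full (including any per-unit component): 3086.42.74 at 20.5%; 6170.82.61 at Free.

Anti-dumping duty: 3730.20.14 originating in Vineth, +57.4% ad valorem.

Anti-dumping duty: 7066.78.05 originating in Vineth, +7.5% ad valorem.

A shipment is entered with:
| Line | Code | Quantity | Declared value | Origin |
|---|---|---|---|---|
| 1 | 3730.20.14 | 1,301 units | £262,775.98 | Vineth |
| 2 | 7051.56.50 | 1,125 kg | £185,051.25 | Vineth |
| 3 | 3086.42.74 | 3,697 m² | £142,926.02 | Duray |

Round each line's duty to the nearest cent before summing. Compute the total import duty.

£233,228.44

Line 1 (3730.20.14, Vineth, 1,301 units, £262,775.98):
Base rate for 3730.20.14 is 20%.
Additional duty on 3730.20.14 from Vineth: +57.4%. Applied ad valorem rate: 20% + 57.4% = 77.4%.
Duty = £262,775.98 × 77.4% = £203,388.61.
Line 2 (7051.56.50, Vineth, 1,125 kg, £185,051.25):
Base rate for 7051.56.50 is £0.48/kg.
Duty = 1,125 × £0.48 = £540.00.
Line 3 (3086.42.74, Duray, 3,697 m², £142,926.02):
Base rate for 3086.42.74 is 27%.
Origin Duray qualifies under the Durara–Duray agreement and 3086.42.74 is covered: preferential rate 20.5% applies instead.
Duty = £142,926.02 × 20.5% = £29,299.83.
Total = £203,388.61 + £540.00 + £29,299.83 = £233,228.44.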